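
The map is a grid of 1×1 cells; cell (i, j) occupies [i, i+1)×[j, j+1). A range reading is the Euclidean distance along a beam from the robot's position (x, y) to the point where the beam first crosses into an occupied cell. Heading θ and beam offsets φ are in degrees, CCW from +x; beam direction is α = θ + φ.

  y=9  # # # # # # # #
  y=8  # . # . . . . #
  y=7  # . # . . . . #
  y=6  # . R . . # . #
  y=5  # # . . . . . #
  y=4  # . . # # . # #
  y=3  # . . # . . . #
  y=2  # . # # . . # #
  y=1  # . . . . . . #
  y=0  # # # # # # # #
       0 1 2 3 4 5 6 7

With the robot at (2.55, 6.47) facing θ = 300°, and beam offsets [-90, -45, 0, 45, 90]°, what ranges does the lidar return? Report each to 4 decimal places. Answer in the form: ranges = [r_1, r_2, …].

beam 1: φ=-90°, α=210°
  d=(-0.8660,-0.5000)  start (2,6)  tX=0.6351 tY=0.9400  stride 1/|dx|=1.1547 1/|dy|=2.0000
    cross x-line → (1,6), t=0.6351
    cross y-line → (1,5), t=0.9400 (wall)
  → r_1 = 0.9400
beam 2: φ=-45°, α=255°
  d=(-0.2588,-0.9659)  start (2,6)  tX=2.1250 tY=0.4866  stride 1/|dx|=3.8637 1/|dy|=1.0353
    cross y-line → (2,5), t=0.4866
    cross y-line → (2,4), t=1.5219
    cross x-line → (1,4), t=2.1250
    cross y-line → (1,3), t=2.5571
    cross y-line → (1,2), t=3.5924
    cross y-line → (1,1), t=4.6277
    cross y-line → (1,0), t=5.6630 (wall)
  → r_2 = 5.6630
beam 3: φ=0°, α=300°
  d=(0.5000,-0.8660)  start (2,6)  tX=0.9000 tY=0.5427  stride 1/|dx|=2.0000 1/|dy|=1.1547
    cross y-line → (2,5), t=0.5427
    cross x-line → (3,5), t=0.9000
    cross y-line → (3,4), t=1.6974 (wall)
  → r_3 = 1.6974
beam 4: φ=45°, α=345°
  d=(0.9659,-0.2588)  start (2,6)  tX=0.4659 tY=1.8159  stride 1/|dx|=1.0353 1/|dy|=3.8637
    cross x-line → (3,6), t=0.4659
    cross x-line → (4,6), t=1.5012
    cross y-line → (4,5), t=1.8159
    cross x-line → (5,5), t=2.5364
    cross x-line → (6,5), t=3.5717
    cross x-line → (7,5), t=4.6070 (wall)
  → r_4 = 4.6070
beam 5: φ=90°, α=30°
  d=(0.8660,0.5000)  start (2,6)  tX=0.5196 tY=1.0600  stride 1/|dx|=1.1547 1/|dy|=2.0000
    cross x-line → (3,6), t=0.5196
    cross y-line → (3,7), t=1.0600
    cross x-line → (4,7), t=1.6743
    cross x-line → (5,7), t=2.8290
    cross y-line → (5,8), t=3.0600
    cross x-line → (6,8), t=3.9837
    cross y-line → (6,9), t=5.0600 (wall)
  → r_5 = 5.0600

ranges = [0.9400, 5.6630, 1.6974, 4.6070, 5.0600]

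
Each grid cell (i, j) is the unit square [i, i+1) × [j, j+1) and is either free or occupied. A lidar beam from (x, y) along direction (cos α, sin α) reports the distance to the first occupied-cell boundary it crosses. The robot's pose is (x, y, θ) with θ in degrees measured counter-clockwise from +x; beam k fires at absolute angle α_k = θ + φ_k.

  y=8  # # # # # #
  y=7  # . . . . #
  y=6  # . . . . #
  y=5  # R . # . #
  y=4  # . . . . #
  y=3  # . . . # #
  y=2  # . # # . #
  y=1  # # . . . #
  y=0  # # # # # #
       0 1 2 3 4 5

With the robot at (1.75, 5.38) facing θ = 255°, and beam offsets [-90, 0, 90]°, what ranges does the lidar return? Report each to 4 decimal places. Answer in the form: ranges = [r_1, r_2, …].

ranges = [0.7765, 2.8978, 1.2941]

beam 1: φ=-90°, α=165°
  d=(-0.9659,0.2588)  start (1,5)  tX=0.7765 tY=2.3955  stride 1/|dx|=1.0353 1/|dy|=3.8637
    cross x-line → (0,5), t=0.7765 (wall)
  → r_1 = 0.7765
beam 2: φ=0°, α=255°
  d=(-0.2588,-0.9659)  start (1,5)  tX=2.8978 tY=0.3934  stride 1/|dx|=3.8637 1/|dy|=1.0353
    cross y-line → (1,4), t=0.3934
    cross y-line → (1,3), t=1.4287
    cross y-line → (1,2), t=2.4640
    cross x-line → (0,2), t=2.8978 (wall)
  → r_2 = 2.8978
beam 3: φ=90°, α=345°
  d=(0.9659,-0.2588)  start (1,5)  tX=0.2588 tY=1.4682  stride 1/|dx|=1.0353 1/|dy|=3.8637
    cross x-line → (2,5), t=0.2588
    cross x-line → (3,5), t=1.2941 (wall)
  → r_3 = 1.2941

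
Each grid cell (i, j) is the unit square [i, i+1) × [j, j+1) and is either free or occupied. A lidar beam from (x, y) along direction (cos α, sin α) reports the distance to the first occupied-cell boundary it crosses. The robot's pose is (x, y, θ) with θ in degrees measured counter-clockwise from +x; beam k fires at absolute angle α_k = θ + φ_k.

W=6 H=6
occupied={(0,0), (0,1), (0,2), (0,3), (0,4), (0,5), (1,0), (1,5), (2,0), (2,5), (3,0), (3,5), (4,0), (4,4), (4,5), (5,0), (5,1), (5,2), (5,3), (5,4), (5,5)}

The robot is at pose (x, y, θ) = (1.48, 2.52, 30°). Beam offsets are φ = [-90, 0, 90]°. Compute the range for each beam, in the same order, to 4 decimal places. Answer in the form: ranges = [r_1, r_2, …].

ranges = [1.7551, 2.9600, 0.9600]

beam 1: φ=-90°, α=300°
  direction (0.5000, -0.8660); cell (1,2); t to first gridline: x 1.0400, y 0.6004 (then +2.0000 / +1.1547)
    (1,1) via y @ 0.6004
    (2,1) via x @ 1.0400
    (2,0) via y @ 1.7551  # hit
  → r_1 = 1.7551
beam 2: φ=0°, α=30°
  direction (0.8660, 0.5000); cell (1,2); t to first gridline: x 0.6004, y 0.9600 (then +1.1547 / +2.0000)
    (2,2) via x @ 0.6004
    (2,3) via y @ 0.9600
    (3,3) via x @ 1.7551
    (4,3) via x @ 2.9098
    (4,4) via y @ 2.9600  # hit
  → r_2 = 2.9600
beam 3: φ=90°, α=120°
  direction (-0.5000, 0.8660); cell (1,2); t to first gridline: x 0.9600, y 0.5543 (then +2.0000 / +1.1547)
    (1,3) via y @ 0.5543
    (0,3) via x @ 0.9600  # hit
  → r_3 = 0.9600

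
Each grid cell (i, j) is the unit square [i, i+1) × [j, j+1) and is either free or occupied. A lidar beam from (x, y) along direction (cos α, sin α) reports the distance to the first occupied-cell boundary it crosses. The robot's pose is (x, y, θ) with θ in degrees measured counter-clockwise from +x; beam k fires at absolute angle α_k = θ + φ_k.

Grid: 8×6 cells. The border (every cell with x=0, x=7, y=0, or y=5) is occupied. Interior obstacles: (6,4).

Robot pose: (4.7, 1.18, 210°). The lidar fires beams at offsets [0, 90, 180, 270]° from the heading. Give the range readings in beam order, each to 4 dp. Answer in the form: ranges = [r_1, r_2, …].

beam 1: φ=0°, α=210°
  cosα=-0.8660 sinα=-0.5000 | (4,1) | tMaxX 0.8083 tMaxY 0.3600 | tΔX 1.1547 tΔY 2.0000
    t=0.3600 [y] (4,0) — stop
  → r_1 = 0.3600
beam 2: φ=90°, α=300°
  cosα=0.5000 sinα=-0.8660 | (4,1) | tMaxX 0.6000 tMaxY 0.2078 | tΔX 2.0000 tΔY 1.1547
    t=0.2078 [y] (4,0) — stop
  → r_2 = 0.2078
beam 3: φ=180°, α=30°
  cosα=0.8660 sinα=0.5000 | (4,1) | tMaxX 0.3464 tMaxY 1.6400 | tΔX 1.1547 tΔY 2.0000
    t=0.3464 [x] (5,1)
    t=1.5011 [x] (6,1)
    t=1.6400 [y] (6,2)
    t=2.6558 [x] (7,2) — stop
  → r_3 = 2.6558
beam 4: φ=270°, α=120°
  cosα=-0.5000 sinα=0.8660 | (4,1) | tMaxX 1.4000 tMaxY 0.9469 | tΔX 2.0000 tΔY 1.1547
    t=0.9469 [y] (4,2)
    t=1.4000 [x] (3,2)
    t=2.1016 [y] (3,3)
    t=3.2563 [y] (3,4)
    t=3.4000 [x] (2,4)
    t=4.4110 [y] (2,5) — stop
  → r_4 = 4.4110

ranges = [0.3600, 0.2078, 2.6558, 4.4110]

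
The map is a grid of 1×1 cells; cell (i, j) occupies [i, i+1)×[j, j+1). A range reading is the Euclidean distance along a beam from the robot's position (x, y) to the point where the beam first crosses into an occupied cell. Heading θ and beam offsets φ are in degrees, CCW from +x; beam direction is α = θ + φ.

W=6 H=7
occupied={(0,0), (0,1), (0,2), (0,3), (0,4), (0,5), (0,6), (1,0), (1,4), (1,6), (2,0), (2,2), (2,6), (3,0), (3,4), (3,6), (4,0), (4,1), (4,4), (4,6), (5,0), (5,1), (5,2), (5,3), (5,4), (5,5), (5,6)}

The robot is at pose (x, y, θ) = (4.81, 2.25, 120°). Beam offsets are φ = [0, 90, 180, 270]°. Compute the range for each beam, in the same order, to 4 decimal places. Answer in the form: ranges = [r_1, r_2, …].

beam 1: φ=0°, α=120°
  d=(-0.5000,0.8660)  start (4,2)  tX=1.6200 tY=0.8660  stride 1/|dx|=2.0000 1/|dy|=1.1547
    cross y-line → (4,3), t=0.8660
    cross x-line → (3,3), t=1.6200
    cross y-line → (3,4), t=2.0207 (wall)
  → r_1 = 2.0207
beam 2: φ=90°, α=210°
  d=(-0.8660,-0.5000)  start (4,2)  tX=0.9353 tY=0.5000  stride 1/|dx|=1.1547 1/|dy|=2.0000
    cross y-line → (4,1), t=0.5000 (wall)
  → r_2 = 0.5000
beam 3: φ=180°, α=300°
  d=(0.5000,-0.8660)  start (4,2)  tX=0.3800 tY=0.2887  stride 1/|dx|=2.0000 1/|dy|=1.1547
    cross y-line → (4,1), t=0.2887 (wall)
  → r_3 = 0.2887
beam 4: φ=270°, α=30°
  d=(0.8660,0.5000)  start (4,2)  tX=0.2194 tY=1.5000  stride 1/|dx|=1.1547 1/|dy|=2.0000
    cross x-line → (5,2), t=0.2194 (wall)
  → r_4 = 0.2194

ranges = [2.0207, 0.5000, 0.2887, 0.2194]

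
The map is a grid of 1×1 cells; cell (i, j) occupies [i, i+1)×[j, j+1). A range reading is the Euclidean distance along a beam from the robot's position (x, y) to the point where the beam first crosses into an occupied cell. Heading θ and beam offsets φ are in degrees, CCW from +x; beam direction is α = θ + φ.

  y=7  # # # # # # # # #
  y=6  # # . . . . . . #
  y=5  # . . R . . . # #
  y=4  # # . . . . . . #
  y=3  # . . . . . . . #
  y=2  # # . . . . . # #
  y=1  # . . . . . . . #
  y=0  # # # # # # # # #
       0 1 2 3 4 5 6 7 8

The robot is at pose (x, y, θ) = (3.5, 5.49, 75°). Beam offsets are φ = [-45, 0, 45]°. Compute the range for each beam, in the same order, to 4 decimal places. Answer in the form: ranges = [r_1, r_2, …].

beam 1: φ=-45°, α=30°
  direction (0.8660, 0.5000); cell (3,5); t to first gridline: x 0.5774, y 1.0200 (then +1.1547 / +2.0000)
    (4,5) via x @ 0.5774
    (4,6) via y @ 1.0200
    (5,6) via x @ 1.7321
    (6,6) via x @ 2.8868
    (6,7) via y @ 3.0200  # hit
  → r_1 = 3.0200
beam 2: φ=0°, α=75°
  direction (0.2588, 0.9659); cell (3,5); t to first gridline: x 1.9319, y 0.5280 (then +3.8637 / +1.0353)
    (3,6) via y @ 0.5280
    (3,7) via y @ 1.5633  # hit
  → r_2 = 1.5633
beam 3: φ=45°, α=120°
  direction (-0.5000, 0.8660); cell (3,5); t to first gridline: x 1.0000, y 0.5889 (then +2.0000 / +1.1547)
    (3,6) via y @ 0.5889
    (2,6) via x @ 1.0000
    (2,7) via y @ 1.7436  # hit
  → r_3 = 1.7436

ranges = [3.0200, 1.5633, 1.7436]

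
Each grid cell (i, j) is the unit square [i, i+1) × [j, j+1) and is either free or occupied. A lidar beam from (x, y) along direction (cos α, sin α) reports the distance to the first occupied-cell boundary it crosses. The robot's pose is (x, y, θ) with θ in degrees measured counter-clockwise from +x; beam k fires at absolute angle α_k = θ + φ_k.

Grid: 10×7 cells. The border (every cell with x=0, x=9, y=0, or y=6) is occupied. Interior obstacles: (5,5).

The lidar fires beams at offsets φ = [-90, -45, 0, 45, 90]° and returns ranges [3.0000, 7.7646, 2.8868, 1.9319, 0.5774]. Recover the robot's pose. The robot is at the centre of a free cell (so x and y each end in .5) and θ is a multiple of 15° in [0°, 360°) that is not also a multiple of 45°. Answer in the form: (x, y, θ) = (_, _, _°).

(x, y, θ) = (8.5, 3.5, 240°)

Candidates: 39 free-cell centres × 16 headings = 624 poses. Raycast each; keep the one whose scan matches to 4 dp.
  (2.5, 1.5, 75°): beam 1 = 1.9319 ≠ 3.0000 ✗
  (7.5, 3.5, 105°): beam 1 = 1.5529 ≠ 3.0000 ✗
  (1.5, 1.5, 285°): beam 1 = 0.5176 ≠ 3.0000 ✗
  (4.5, 3.5, 15°): beam 1 = 2.5882 ≠ 3.0000 ✗
  (5.5, 1.5, 120°): beam 1 = 4.0415 ≠ 3.0000 ✗
  …
  (8.5, 3.5, 240°): r_1=3.0000, r_2=7.7646, r_3=2.8868, r_4=1.9319, r_5=0.5774 — all match ✓
Only this pose fits every beam.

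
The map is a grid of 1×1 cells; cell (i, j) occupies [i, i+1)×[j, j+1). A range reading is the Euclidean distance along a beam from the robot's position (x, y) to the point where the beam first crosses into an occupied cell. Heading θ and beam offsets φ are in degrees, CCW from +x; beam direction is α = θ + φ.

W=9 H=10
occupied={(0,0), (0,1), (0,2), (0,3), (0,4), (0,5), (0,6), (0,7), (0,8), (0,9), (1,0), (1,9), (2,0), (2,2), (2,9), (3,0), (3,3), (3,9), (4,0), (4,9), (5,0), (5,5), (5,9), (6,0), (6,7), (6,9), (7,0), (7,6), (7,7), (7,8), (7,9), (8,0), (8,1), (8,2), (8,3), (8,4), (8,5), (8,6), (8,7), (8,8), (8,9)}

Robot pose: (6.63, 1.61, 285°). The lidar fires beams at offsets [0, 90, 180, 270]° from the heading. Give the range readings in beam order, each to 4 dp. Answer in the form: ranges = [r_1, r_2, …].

beam 1: φ=0°, α=285°
  dir = (cos 285°, sin 285°) = (0.2588, -0.9659); from cell (6,1)
  next x-line at t=1.4296, next y-line at t=0.6315; Δt_x=3.8637, Δt_y=1.0353
    y: enter (6,0) at t=0.6315 ← occupied
  → r_1 = 0.6315
beam 2: φ=90°, α=15°
  dir = (cos 15°, sin 15°) = (0.9659, 0.2588); from cell (6,1)
  next x-line at t=0.3831, next y-line at t=1.5068; Δt_x=1.0353, Δt_y=3.8637
    x: enter (7,1) at t=0.3831
    x: enter (8,1) at t=1.4183 ← occupied
  → r_2 = 1.4183
beam 3: φ=180°, α=105°
  dir = (cos 105°, sin 105°) = (-0.2588, 0.9659); from cell (6,1)
  next x-line at t=2.4341, next y-line at t=0.4038; Δt_x=3.8637, Δt_y=1.0353
    y: enter (6,2) at t=0.4038
    y: enter (6,3) at t=1.4390
    x: enter (5,3) at t=2.4341
    y: enter (5,4) at t=2.4743
    y: enter (5,5) at t=3.5096 ← occupied
  → r_3 = 3.5096
beam 4: φ=270°, α=195°
  dir = (cos 195°, sin 195°) = (-0.9659, -0.2588); from cell (6,1)
  next x-line at t=0.6522, next y-line at t=2.3569; Δt_x=1.0353, Δt_y=3.8637
    x: enter (5,1) at t=0.6522
    x: enter (4,1) at t=1.6875
    y: enter (4,0) at t=2.3569 ← occupied
  → r_4 = 2.3569

ranges = [0.6315, 1.4183, 3.5096, 2.3569]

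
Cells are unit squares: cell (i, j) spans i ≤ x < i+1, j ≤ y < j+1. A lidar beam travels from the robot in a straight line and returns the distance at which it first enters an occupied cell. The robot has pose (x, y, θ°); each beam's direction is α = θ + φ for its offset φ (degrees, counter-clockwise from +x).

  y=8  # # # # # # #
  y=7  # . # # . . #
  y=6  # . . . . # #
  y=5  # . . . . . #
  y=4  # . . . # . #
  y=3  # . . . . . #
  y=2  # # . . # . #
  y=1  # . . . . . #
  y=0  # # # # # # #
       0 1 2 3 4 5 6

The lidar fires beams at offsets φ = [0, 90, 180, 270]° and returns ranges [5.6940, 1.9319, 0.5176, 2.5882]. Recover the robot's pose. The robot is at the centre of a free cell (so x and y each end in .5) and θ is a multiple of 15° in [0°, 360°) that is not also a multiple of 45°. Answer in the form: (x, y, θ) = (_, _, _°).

(x, y, θ) = (3.5, 1.5, 105°)

Candidates: 29 free-cell centres × 16 headings = 464 poses. Raycast each; keep the one whose scan matches to 4 dp.
  (1.5, 4.5, 105°): beam 1 = 1.9319 ≠ 5.6940 ✗
  (3.5, 2.5, 60°): beam 1 = 1.7321 ≠ 5.6940 ✗
  (3.5, 1.5, 255°): beam 1 = 0.5176 ≠ 5.6940 ✗
  (2.5, 6.5, 60°): beam 1 = 0.5774 ≠ 5.6940 ✗
  …
  (3.5, 1.5, 105°): r_1=5.6940, r_2=1.9319, r_3=0.5176, r_4=2.5882 — all match ✓
Unique over the lattice → pose = (3.5, 1.5, 105°).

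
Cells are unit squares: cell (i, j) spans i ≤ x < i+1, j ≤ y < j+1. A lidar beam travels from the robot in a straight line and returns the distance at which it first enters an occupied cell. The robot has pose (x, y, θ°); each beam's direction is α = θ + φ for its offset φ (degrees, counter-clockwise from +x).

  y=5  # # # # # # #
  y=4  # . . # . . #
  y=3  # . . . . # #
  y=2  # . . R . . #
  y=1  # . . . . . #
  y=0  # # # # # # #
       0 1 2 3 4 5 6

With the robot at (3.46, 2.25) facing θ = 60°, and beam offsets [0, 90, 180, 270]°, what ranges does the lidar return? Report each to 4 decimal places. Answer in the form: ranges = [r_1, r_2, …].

beam 1: φ=0°, α=60°
  d=(0.5000,0.8660)  start (3,2)  tX=1.0800 tY=0.8660  stride 1/|dx|=2.0000 1/|dy|=1.1547
    cross y-line → (3,3), t=0.8660
    cross x-line → (4,3), t=1.0800
    cross y-line → (4,4), t=2.0207
    cross x-line → (5,4), t=3.0800
    cross y-line → (5,5), t=3.1754 (wall)
  → r_1 = 3.1754
beam 2: φ=90°, α=150°
  d=(-0.8660,0.5000)  start (3,2)  tX=0.5312 tY=1.5000  stride 1/|dx|=1.1547 1/|dy|=2.0000
    cross x-line → (2,2), t=0.5312
    cross y-line → (2,3), t=1.5000
    cross x-line → (1,3), t=1.6859
    cross x-line → (0,3), t=2.8406 (wall)
  → r_2 = 2.8406
beam 3: φ=180°, α=240°
  d=(-0.5000,-0.8660)  start (3,2)  tX=0.9200 tY=0.2887  stride 1/|dx|=2.0000 1/|dy|=1.1547
    cross y-line → (3,1), t=0.2887
    cross x-line → (2,1), t=0.9200
    cross y-line → (2,0), t=1.4434 (wall)
  → r_3 = 1.4434
beam 4: φ=270°, α=330°
  d=(0.8660,-0.5000)  start (3,2)  tX=0.6235 tY=0.5000  stride 1/|dx|=1.1547 1/|dy|=2.0000
    cross y-line → (3,1), t=0.5000
    cross x-line → (4,1), t=0.6235
    cross x-line → (5,1), t=1.7782
    cross y-line → (5,0), t=2.5000 (wall)
  → r_4 = 2.5000

ranges = [3.1754, 2.8406, 1.4434, 2.5000]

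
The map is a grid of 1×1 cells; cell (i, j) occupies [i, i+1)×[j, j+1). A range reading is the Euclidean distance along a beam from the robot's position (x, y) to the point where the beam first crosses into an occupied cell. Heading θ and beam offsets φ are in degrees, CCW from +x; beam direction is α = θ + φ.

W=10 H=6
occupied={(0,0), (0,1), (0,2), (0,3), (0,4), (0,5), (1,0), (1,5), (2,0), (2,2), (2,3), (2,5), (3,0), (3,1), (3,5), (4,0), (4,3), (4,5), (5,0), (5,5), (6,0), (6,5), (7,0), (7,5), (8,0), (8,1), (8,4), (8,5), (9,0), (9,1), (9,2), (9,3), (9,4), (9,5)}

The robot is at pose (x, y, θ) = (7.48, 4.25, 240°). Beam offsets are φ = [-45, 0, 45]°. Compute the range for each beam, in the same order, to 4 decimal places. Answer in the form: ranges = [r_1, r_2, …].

ranges = [2.5675, 3.7528, 2.3294]

beam 1: φ=-45°, α=195°
  dir = (cos 195°, sin 195°) = (-0.9659, -0.2588); from cell (7,4)
  next x-line at t=0.4969, next y-line at t=0.9659; Δt_x=1.0353, Δt_y=3.8637
    x: enter (6,4) at t=0.4969
    y: enter (6,3) at t=0.9659
    x: enter (5,3) at t=1.5322
    x: enter (4,3) at t=2.5675 ← occupied
  → r_1 = 2.5675
beam 2: φ=0°, α=240°
  dir = (cos 240°, sin 240°) = (-0.5000, -0.8660); from cell (7,4)
  next x-line at t=0.9600, next y-line at t=0.2887; Δt_x=2.0000, Δt_y=1.1547
    y: enter (7,3) at t=0.2887
    x: enter (6,3) at t=0.9600
    y: enter (6,2) at t=1.4434
    y: enter (6,1) at t=2.5981
    x: enter (5,1) at t=2.9600
    y: enter (5,0) at t=3.7528 ← occupied
  → r_2 = 3.7528
beam 3: φ=45°, α=285°
  dir = (cos 285°, sin 285°) = (0.2588, -0.9659); from cell (7,4)
  next x-line at t=2.0091, next y-line at t=0.2588; Δt_x=3.8637, Δt_y=1.0353
    y: enter (7,3) at t=0.2588
    y: enter (7,2) at t=1.2941
    x: enter (8,2) at t=2.0091
    y: enter (8,1) at t=2.3294 ← occupied
  → r_3 = 2.3294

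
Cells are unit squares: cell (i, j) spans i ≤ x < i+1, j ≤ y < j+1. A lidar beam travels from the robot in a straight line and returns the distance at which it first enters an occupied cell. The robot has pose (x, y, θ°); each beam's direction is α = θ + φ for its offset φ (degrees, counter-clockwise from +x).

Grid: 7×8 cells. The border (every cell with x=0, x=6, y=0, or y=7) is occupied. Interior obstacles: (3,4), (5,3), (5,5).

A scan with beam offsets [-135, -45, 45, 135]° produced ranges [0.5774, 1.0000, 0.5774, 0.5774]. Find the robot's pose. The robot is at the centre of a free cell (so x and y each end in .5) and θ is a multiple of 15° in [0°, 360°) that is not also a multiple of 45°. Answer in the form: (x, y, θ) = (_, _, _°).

Enumerate (i+0.5, j+0.5, θ) over the 27 free cells and 16 admissible headings. For each, cast all 4 beams and compare to the given ranges.
  (2.5, 1.5, 15°): beam 3 = 2.8868 ≠ 0.5774 ✗
  (3.5, 1.5, 210°): beam 1 = 5.6940 ≠ 0.5774 ✗
  (5.5, 4.5, 105°): beam 2 = 0.5774 ≠ 1.0000 ✗
  (5.5, 2.5, 195°): beam 2 = 5.1962 ≠ 1.0000 ✗
  …
  (5.5, 6.5, 195°): r_1=0.5774, r_2=1.0000, r_3=0.5774, r_4=0.5774 — all match ✓
Unique over the lattice → pose = (5.5, 6.5, 195°).

(x, y, θ) = (5.5, 6.5, 195°)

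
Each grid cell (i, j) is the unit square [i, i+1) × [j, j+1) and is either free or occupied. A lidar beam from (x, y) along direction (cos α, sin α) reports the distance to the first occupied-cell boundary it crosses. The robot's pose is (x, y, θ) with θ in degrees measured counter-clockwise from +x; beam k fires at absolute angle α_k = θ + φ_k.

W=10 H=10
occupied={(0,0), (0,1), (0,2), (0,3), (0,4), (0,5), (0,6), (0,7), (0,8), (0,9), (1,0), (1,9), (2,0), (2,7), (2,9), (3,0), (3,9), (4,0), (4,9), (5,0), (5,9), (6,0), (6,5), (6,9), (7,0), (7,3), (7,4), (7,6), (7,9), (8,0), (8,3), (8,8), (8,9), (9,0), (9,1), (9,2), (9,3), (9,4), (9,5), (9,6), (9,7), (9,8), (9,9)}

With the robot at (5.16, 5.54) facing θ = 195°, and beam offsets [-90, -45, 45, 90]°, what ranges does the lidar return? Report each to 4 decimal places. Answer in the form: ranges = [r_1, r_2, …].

beam 1: φ=-90°, α=105°
  d=(-0.2588,0.9659)  start (5,5)  tX=0.6182 tY=0.4762  stride 1/|dx|=3.8637 1/|dy|=1.0353
    cross y-line → (5,6), t=0.4762
    cross x-line → (4,6), t=0.6182
    cross y-line → (4,7), t=1.5115
    cross y-line → (4,8), t=2.5468
    cross y-line → (4,9), t=3.5821 (wall)
  → r_1 = 3.5821
beam 2: φ=-45°, α=150°
  d=(-0.8660,0.5000)  start (5,5)  tX=0.1848 tY=0.9200  stride 1/|dx|=1.1547 1/|dy|=2.0000
    cross x-line → (4,5), t=0.1848
    cross y-line → (4,6), t=0.9200
    cross x-line → (3,6), t=1.3395
    cross x-line → (2,6), t=2.4942
    cross y-line → (2,7), t=2.9200 (wall)
  → r_2 = 2.9200
beam 3: φ=45°, α=240°
  d=(-0.5000,-0.8660)  start (5,5)  tX=0.3200 tY=0.6235  stride 1/|dx|=2.0000 1/|dy|=1.1547
    cross x-line → (4,5), t=0.3200
    cross y-line → (4,4), t=0.6235
    cross y-line → (4,3), t=1.7782
    cross x-line → (3,3), t=2.3200
    cross y-line → (3,2), t=2.9329
    cross y-line → (3,1), t=4.0876
    cross x-line → (2,1), t=4.3200
    cross y-line → (2,0), t=5.2423 (wall)
  → r_3 = 5.2423
beam 4: φ=90°, α=285°
  d=(0.2588,-0.9659)  start (5,5)  tX=3.2455 tY=0.5590  stride 1/|dx|=3.8637 1/|dy|=1.0353
    cross y-line → (5,4), t=0.5590
    cross y-line → (5,3), t=1.5943
    cross y-line → (5,2), t=2.6296
    cross x-line → (6,2), t=3.2455
    cross y-line → (6,1), t=3.6649
    cross y-line → (6,0), t=4.7002 (wall)
  → r_4 = 4.7002

ranges = [3.5821, 2.9200, 5.2423, 4.7002]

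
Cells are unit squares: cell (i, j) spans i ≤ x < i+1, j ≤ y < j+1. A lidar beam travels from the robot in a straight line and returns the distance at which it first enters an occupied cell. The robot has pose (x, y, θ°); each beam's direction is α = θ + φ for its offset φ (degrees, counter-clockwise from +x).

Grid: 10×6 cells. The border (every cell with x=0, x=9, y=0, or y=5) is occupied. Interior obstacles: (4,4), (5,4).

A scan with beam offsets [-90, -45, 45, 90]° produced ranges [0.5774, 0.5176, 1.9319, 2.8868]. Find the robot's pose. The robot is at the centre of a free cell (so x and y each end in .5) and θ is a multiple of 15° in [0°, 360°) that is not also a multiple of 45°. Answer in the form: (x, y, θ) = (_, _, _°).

(x, y, θ) = (3.5, 4.5, 120°)

The pose lattice has 30·16 = 480 candidates. Test each by forward raycasting.
  (3.5, 3.5, 195°): beam 1 = 1.5529 ≠ 0.5774 ✗
  (3.5, 4.5, 150°): beam 3 = 2.5882 ≠ 1.9319 ✗
  (3.5, 2.5, 75°): beam 1 = 5.6940 ≠ 0.5774 ✗
  (2.5, 1.5, 195°): beam 1 = 3.6235 ≠ 0.5774 ✗
  …
  (3.5, 4.5, 120°): r_1=0.5774, r_2=0.5176, r_3=1.9319, r_4=2.8868 — all match ✓
Unique over the lattice → pose = (3.5, 4.5, 120°).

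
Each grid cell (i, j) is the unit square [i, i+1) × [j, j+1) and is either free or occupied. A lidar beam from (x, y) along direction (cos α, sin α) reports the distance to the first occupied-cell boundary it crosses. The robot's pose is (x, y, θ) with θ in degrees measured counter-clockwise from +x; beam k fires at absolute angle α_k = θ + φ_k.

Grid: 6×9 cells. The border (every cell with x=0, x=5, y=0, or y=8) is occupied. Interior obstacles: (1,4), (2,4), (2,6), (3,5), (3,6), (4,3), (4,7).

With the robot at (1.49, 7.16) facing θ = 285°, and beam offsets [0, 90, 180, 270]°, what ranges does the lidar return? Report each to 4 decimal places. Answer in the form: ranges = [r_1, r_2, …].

beam 1: φ=0°, α=285°
  dir = (cos 285°, sin 285°) = (0.2588, -0.9659); from cell (1,7)
  next x-line at t=1.9705, next y-line at t=0.1656; Δt_x=3.8637, Δt_y=1.0353
    y: enter (1,6) at t=0.1656
    y: enter (1,5) at t=1.2009
    x: enter (2,5) at t=1.9705
    y: enter (2,4) at t=2.2362 ← occupied
  → r_1 = 2.2362
beam 2: φ=90°, α=15°
  dir = (cos 15°, sin 15°) = (0.9659, 0.2588); from cell (1,7)
  next x-line at t=0.5280, next y-line at t=3.2455; Δt_x=1.0353, Δt_y=3.8637
    x: enter (2,7) at t=0.5280
    x: enter (3,7) at t=1.5633
    x: enter (4,7) at t=2.5985 ← occupied
  → r_2 = 2.5985
beam 3: φ=180°, α=105°
  dir = (cos 105°, sin 105°) = (-0.2588, 0.9659); from cell (1,7)
  next x-line at t=1.8932, next y-line at t=0.8696; Δt_x=3.8637, Δt_y=1.0353
    y: enter (1,8) at t=0.8696 ← occupied
  → r_3 = 0.8696
beam 4: φ=270°, α=195°
  dir = (cos 195°, sin 195°) = (-0.9659, -0.2588); from cell (1,7)
  next x-line at t=0.5073, next y-line at t=0.6182; Δt_x=1.0353, Δt_y=3.8637
    x: enter (0,7) at t=0.5073 ← occupied
  → r_4 = 0.5073

ranges = [2.2362, 2.5985, 0.8696, 0.5073]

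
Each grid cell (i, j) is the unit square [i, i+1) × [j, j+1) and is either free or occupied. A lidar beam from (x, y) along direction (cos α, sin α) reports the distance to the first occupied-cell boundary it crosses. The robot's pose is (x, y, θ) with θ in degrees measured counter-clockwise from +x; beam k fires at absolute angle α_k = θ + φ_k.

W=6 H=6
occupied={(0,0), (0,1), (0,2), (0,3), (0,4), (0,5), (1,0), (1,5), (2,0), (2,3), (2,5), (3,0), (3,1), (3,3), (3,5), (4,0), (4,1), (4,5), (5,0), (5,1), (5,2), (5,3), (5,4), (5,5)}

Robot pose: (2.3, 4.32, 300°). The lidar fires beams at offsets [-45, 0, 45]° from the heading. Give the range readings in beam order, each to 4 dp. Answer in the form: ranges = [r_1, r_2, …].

beam 1: φ=-45°, α=255°
  dir = (cos 255°, sin 255°) = (-0.2588, -0.9659); from cell (2,4)
  next x-line at t=1.1591, next y-line at t=0.3313; Δt_x=3.8637, Δt_y=1.0353
    y: enter (2,3) at t=0.3313 ← occupied
  → r_1 = 0.3313
beam 2: φ=0°, α=300°
  dir = (cos 300°, sin 300°) = (0.5000, -0.8660); from cell (2,4)
  next x-line at t=1.4000, next y-line at t=0.3695; Δt_x=2.0000, Δt_y=1.1547
    y: enter (2,3) at t=0.3695 ← occupied
  → r_2 = 0.3695
beam 3: φ=45°, α=345°
  dir = (cos 345°, sin 345°) = (0.9659, -0.2588); from cell (2,4)
  next x-line at t=0.7247, next y-line at t=1.2364; Δt_x=1.0353, Δt_y=3.8637
    x: enter (3,4) at t=0.7247
    y: enter (3,3) at t=1.2364 ← occupied
  → r_3 = 1.2364

ranges = [0.3313, 0.3695, 1.2364]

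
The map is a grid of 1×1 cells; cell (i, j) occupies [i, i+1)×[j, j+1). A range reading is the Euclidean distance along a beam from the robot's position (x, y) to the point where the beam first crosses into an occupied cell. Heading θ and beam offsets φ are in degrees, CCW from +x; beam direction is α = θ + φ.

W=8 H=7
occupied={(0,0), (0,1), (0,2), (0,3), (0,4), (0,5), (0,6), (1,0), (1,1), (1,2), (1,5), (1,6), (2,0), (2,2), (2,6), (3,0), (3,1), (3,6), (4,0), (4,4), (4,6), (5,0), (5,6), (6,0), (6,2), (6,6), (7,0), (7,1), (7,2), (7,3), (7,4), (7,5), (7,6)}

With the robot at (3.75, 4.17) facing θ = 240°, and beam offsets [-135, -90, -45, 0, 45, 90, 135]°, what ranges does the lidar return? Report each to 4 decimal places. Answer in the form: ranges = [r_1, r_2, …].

beam 1: φ=-135°, α=105°
  d=(-0.2588,0.9659)  start (3,4)  tX=2.8978 tY=0.8593  stride 1/|dx|=3.8637 1/|dy|=1.0353
    cross y-line → (3,5), t=0.8593
    cross y-line → (3,6), t=1.8946 (wall)
  → r_1 = 1.8946
beam 2: φ=-90°, α=150°
  d=(-0.8660,0.5000)  start (3,4)  tX=0.8660 tY=1.6600  stride 1/|dx|=1.1547 1/|dy|=2.0000
    cross x-line → (2,4), t=0.8660
    cross y-line → (2,5), t=1.6600
    cross x-line → (1,5), t=2.0207 (wall)
  → r_2 = 2.0207
beam 3: φ=-45°, α=195°
  d=(-0.9659,-0.2588)  start (3,4)  tX=0.7765 tY=0.6568  stride 1/|dx|=1.0353 1/|dy|=3.8637
    cross y-line → (3,3), t=0.6568
    cross x-line → (2,3), t=0.7765
    cross x-line → (1,3), t=1.8117
    cross x-line → (0,3), t=2.8470 (wall)
  → r_3 = 2.8470
beam 4: φ=0°, α=240°
  d=(-0.5000,-0.8660)  start (3,4)  tX=1.5000 tY=0.1963  stride 1/|dx|=2.0000 1/|dy|=1.1547
    cross y-line → (3,3), t=0.1963
    cross y-line → (3,2), t=1.3510
    cross x-line → (2,2), t=1.5000 (wall)
  → r_4 = 1.5000
beam 5: φ=45°, α=285°
  d=(0.2588,-0.9659)  start (3,4)  tX=0.9659 tY=0.1760  stride 1/|dx|=3.8637 1/|dy|=1.0353
    cross y-line → (3,3), t=0.1760
    cross x-line → (4,3), t=0.9659
    cross y-line → (4,2), t=1.2113
    cross y-line → (4,1), t=2.2465
    cross y-line → (4,0), t=3.2818 (wall)
  → r_5 = 3.2818
beam 6: φ=90°, α=330°
  d=(0.8660,-0.5000)  start (3,4)  tX=0.2887 tY=0.3400  stride 1/|dx|=1.1547 1/|dy|=2.0000
    cross x-line → (4,4), t=0.2887 (wall)
  → r_6 = 0.2887
beam 7: φ=135°, α=15°
  d=(0.9659,0.2588)  start (3,4)  tX=0.2588 tY=3.2069  stride 1/|dx|=1.0353 1/|dy|=3.8637
    cross x-line → (4,4), t=0.2588 (wall)
  → r_7 = 0.2588

ranges = [1.8946, 2.0207, 2.8470, 1.5000, 3.2818, 0.2887, 0.2588]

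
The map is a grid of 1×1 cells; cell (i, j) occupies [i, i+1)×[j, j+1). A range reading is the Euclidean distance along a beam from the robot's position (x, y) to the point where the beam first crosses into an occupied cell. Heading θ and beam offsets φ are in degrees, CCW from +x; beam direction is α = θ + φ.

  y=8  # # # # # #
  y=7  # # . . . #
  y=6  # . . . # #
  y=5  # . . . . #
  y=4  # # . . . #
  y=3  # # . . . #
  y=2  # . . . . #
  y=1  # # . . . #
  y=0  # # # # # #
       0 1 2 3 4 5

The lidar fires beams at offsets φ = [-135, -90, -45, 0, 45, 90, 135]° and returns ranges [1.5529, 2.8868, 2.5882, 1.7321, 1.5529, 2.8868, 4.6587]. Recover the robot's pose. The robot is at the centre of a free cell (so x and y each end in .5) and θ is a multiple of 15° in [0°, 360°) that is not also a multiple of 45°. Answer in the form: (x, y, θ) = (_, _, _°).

Candidates: 23 free-cell centres × 16 headings = 368 poses. Raycast each; keep the one whose scan matches to 4 dp.
  (1.5, 6.5, 300°): beam 1 = 0.5176 ≠ 1.5529 ✗
  (2.5, 3.5, 195°): beam 1 = 3.0000 ≠ 1.5529 ✗
  (3.5, 1.5, 300°): beam 2 = 1.0000 ≠ 2.8868 ✗
  …
  (3.5, 3.5, 330°): r_1=1.5529, r_2=2.8868, r_3=2.5882, r_4=1.7321, r_5=1.5529, r_6=2.8868, r_7=4.6587 — all match ✓
Only this pose fits every beam.

(x, y, θ) = (3.5, 3.5, 330°)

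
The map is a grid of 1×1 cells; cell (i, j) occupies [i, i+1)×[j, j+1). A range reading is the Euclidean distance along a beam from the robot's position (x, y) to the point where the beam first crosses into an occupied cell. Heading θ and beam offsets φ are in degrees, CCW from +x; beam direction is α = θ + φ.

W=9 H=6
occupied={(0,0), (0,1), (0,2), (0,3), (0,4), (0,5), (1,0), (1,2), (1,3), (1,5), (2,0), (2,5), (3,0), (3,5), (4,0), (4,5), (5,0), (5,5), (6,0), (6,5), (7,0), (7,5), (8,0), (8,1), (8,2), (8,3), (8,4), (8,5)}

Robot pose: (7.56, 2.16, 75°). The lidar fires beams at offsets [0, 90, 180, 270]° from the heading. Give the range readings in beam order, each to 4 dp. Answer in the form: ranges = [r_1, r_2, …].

ranges = [1.7000, 5.7561, 1.2009, 0.4555]

beam 1: φ=0°, α=75°
  direction (0.2588, 0.9659); cell (7,2); t to first gridline: x 1.7000, y 0.8696 (then +3.8637 / +1.0353)
    (7,3) via y @ 0.8696
    (8,3) via x @ 1.7000  # hit
  → r_1 = 1.7000
beam 2: φ=90°, α=165°
  direction (-0.9659, 0.2588); cell (7,2); t to first gridline: x 0.5798, y 3.2455 (then +1.0353 / +3.8637)
    (6,2) via x @ 0.5798
    (5,2) via x @ 1.6150
    (4,2) via x @ 2.6503
    (4,3) via y @ 3.2455
    (3,3) via x @ 3.6856
    (2,3) via x @ 4.7209
    (1,3) via x @ 5.7561  # hit
  → r_2 = 5.7561
beam 3: φ=180°, α=255°
  direction (-0.2588, -0.9659); cell (7,2); t to first gridline: x 2.1637, y 0.1656 (then +3.8637 / +1.0353)
    (7,1) via y @ 0.1656
    (7,0) via y @ 1.2009  # hit
  → r_3 = 1.2009
beam 4: φ=270°, α=345°
  direction (0.9659, -0.2588); cell (7,2); t to first gridline: x 0.4555, y 0.6182 (then +1.0353 / +3.8637)
    (8,2) via x @ 0.4555  # hit
  → r_4 = 0.4555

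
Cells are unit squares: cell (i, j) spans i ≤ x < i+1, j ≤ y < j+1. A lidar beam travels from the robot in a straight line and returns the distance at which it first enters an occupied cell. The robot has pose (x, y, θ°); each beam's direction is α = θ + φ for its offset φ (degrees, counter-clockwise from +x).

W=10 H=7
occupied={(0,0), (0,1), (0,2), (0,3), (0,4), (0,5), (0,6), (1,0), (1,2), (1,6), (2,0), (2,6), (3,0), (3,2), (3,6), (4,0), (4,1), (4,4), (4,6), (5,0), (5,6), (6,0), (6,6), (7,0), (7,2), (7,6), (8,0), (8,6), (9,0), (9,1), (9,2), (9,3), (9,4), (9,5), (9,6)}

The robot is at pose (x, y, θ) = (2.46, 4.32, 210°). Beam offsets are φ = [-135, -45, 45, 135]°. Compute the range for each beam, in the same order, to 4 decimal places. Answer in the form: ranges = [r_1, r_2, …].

beam 1: φ=-135°, α=75°
  direction (0.2588, 0.9659); cell (2,4); t to first gridline: x 2.0864, y 0.7040 (then +3.8637 / +1.0353)
    (2,5) via y @ 0.7040
    (2,6) via y @ 1.7393  # hit
  → r_1 = 1.7393
beam 2: φ=-45°, α=165°
  direction (-0.9659, 0.2588); cell (2,4); t to first gridline: x 0.4762, y 2.6273 (then +1.0353 / +3.8637)
    (1,4) via x @ 0.4762
    (0,4) via x @ 1.5115  # hit
  → r_2 = 1.5115
beam 3: φ=45°, α=255°
  direction (-0.2588, -0.9659); cell (2,4); t to first gridline: x 1.7773, y 0.3313 (then +3.8637 / +1.0353)
    (2,3) via y @ 0.3313
    (2,2) via y @ 1.3666
    (1,2) via x @ 1.7773  # hit
  → r_3 = 1.7773
beam 4: φ=135°, α=345°
  direction (0.9659, -0.2588); cell (2,4); t to first gridline: x 0.5590, y 1.2364 (then +1.0353 / +3.8637)
    (3,4) via x @ 0.5590
    (3,3) via y @ 1.2364
    (4,3) via x @ 1.5943
    (5,3) via x @ 2.6296
    (6,3) via x @ 3.6649
    (7,3) via x @ 4.7002
    (7,2) via y @ 5.1001  # hit
  → r_4 = 5.1001

ranges = [1.7393, 1.5115, 1.7773, 5.1001]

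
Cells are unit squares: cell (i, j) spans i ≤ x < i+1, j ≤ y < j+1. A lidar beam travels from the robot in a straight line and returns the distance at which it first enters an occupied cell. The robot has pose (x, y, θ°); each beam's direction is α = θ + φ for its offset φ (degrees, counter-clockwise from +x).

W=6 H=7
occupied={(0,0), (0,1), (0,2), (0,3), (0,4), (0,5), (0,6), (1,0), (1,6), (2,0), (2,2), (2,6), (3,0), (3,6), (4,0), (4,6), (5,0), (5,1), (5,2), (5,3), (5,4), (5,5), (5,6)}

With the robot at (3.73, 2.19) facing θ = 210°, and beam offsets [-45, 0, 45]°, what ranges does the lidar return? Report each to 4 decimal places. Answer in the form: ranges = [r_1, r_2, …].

ranges = [0.7558, 2.3800, 1.2320]

beam 1: φ=-45°, α=165°
  dir = (cos 165°, sin 165°) = (-0.9659, 0.2588); from cell (3,2)
  next x-line at t=0.7558, next y-line at t=3.1296; Δt_x=1.0353, Δt_y=3.8637
    x: enter (2,2) at t=0.7558 ← occupied
  → r_1 = 0.7558
beam 2: φ=0°, α=210°
  dir = (cos 210°, sin 210°) = (-0.8660, -0.5000); from cell (3,2)
  next x-line at t=0.8429, next y-line at t=0.3800; Δt_x=1.1547, Δt_y=2.0000
    y: enter (3,1) at t=0.3800
    x: enter (2,1) at t=0.8429
    x: enter (1,1) at t=1.9976
    y: enter (1,0) at t=2.3800 ← occupied
  → r_2 = 2.3800
beam 3: φ=45°, α=255°
  dir = (cos 255°, sin 255°) = (-0.2588, -0.9659); from cell (3,2)
  next x-line at t=2.8205, next y-line at t=0.1967; Δt_x=3.8637, Δt_y=1.0353
    y: enter (3,1) at t=0.1967
    y: enter (3,0) at t=1.2320 ← occupied
  → r_3 = 1.2320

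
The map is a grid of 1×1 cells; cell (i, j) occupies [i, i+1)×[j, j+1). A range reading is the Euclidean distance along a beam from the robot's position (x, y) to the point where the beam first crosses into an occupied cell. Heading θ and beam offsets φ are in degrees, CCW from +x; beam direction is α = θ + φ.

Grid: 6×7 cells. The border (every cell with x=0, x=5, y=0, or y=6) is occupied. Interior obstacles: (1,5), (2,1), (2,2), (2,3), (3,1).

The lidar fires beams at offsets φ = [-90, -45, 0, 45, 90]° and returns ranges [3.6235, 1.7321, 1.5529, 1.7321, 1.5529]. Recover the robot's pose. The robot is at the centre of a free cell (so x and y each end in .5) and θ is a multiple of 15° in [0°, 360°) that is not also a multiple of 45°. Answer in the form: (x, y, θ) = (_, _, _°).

(x, y, θ) = (3.5, 4.5, 15°)

Enumerate (i+0.5, j+0.5, θ) over the 15 free cells and 16 admissible headings. For each, cast all 5 beams and compare to the given ranges.
  (4.5, 3.5, 75°): beam 1 = 0.5176 ≠ 3.6235 ✗
  (4.5, 1.5, 345°): beam 1 = 0.5176 ≠ 3.6235 ✗
  (3.5, 2.5, 345°): beam 1 = 0.5176 ≠ 3.6235 ✗
  …
  (3.5, 4.5, 15°): r_1=3.6235, r_2=1.7321, r_3=1.5529, r_4=1.7321, r_5=1.5529 — all match ✓
No second candidate reproduces the full scan.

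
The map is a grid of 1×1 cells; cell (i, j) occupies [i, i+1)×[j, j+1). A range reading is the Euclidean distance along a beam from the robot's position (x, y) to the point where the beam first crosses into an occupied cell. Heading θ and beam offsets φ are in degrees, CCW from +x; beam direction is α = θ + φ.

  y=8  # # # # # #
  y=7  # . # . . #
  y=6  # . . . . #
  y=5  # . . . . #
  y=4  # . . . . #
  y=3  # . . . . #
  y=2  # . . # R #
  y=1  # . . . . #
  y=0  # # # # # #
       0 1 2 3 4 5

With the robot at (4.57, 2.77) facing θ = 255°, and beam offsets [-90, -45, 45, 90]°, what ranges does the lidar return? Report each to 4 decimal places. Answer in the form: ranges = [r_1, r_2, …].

beam 1: φ=-90°, α=165°
  dir = (cos 165°, sin 165°) = (-0.9659, 0.2588); from cell (4,2)
  next x-line at t=0.5901, next y-line at t=0.8887; Δt_x=1.0353, Δt_y=3.8637
    x: enter (3,2) at t=0.5901 ← occupied
  → r_1 = 0.5901
beam 2: φ=-45°, α=210°
  dir = (cos 210°, sin 210°) = (-0.8660, -0.5000); from cell (4,2)
  next x-line at t=0.6582, next y-line at t=1.5400; Δt_x=1.1547, Δt_y=2.0000
    x: enter (3,2) at t=0.6582 ← occupied
  → r_2 = 0.6582
beam 3: φ=45°, α=300°
  dir = (cos 300°, sin 300°) = (0.5000, -0.8660); from cell (4,2)
  next x-line at t=0.8600, next y-line at t=0.8891; Δt_x=2.0000, Δt_y=1.1547
    x: enter (5,2) at t=0.8600 ← occupied
  → r_3 = 0.8600
beam 4: φ=90°, α=345°
  dir = (cos 345°, sin 345°) = (0.9659, -0.2588); from cell (4,2)
  next x-line at t=0.4452, next y-line at t=2.9751; Δt_x=1.0353, Δt_y=3.8637
    x: enter (5,2) at t=0.4452 ← occupied
  → r_4 = 0.4452

ranges = [0.5901, 0.6582, 0.8600, 0.4452]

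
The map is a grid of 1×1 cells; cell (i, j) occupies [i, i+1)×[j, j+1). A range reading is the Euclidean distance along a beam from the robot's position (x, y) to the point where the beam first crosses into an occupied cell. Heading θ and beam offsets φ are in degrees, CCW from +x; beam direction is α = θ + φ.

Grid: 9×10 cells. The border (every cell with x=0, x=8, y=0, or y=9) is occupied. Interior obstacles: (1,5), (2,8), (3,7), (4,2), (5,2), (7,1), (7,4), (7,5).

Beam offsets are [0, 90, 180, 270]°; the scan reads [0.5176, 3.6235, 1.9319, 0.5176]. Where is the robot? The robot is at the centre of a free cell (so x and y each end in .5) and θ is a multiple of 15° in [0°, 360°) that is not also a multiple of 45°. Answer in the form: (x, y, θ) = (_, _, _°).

Enumerate (i+0.5, j+0.5, θ) over the 48 free cells and 16 admissible headings. For each, cast all 4 beams and compare to the given ranges.
  (4.5, 6.5, 165°): beam 1 = 3.6235 ≠ 0.5176 ✗
  (7.5, 7.5, 240°): beam 1 = 5.1962 ≠ 0.5176 ✗
  (6.5, 2.5, 345°): beam 1 = 1.5529 ≠ 0.5176 ✗
  …
  (7.5, 8.5, 105°): r_1=0.5176, r_2=3.6235, r_3=1.9319, r_4=0.5176 — all match ✓
No second candidate reproduces the full scan.

(x, y, θ) = (7.5, 8.5, 105°)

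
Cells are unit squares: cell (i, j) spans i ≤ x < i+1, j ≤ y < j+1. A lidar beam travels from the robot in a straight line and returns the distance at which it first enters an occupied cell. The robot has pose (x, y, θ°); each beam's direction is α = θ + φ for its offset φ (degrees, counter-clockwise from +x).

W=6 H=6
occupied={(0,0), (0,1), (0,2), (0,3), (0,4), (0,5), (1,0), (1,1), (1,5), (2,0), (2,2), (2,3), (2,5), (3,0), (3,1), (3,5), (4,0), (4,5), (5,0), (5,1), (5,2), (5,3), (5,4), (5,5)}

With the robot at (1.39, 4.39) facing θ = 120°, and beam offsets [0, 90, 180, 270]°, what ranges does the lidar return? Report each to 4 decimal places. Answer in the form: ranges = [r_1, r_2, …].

ranges = [0.7044, 0.4503, 1.2200, 1.2200]

beam 1: φ=0°, α=120°
  direction (-0.5000, 0.8660); cell (1,4); t to first gridline: x 0.7800, y 0.7044 (then +2.0000 / +1.1547)
    (1,5) via y @ 0.7044  # hit
  → r_1 = 0.7044
beam 2: φ=90°, α=210°
  direction (-0.8660, -0.5000); cell (1,4); t to first gridline: x 0.4503, y 0.7800 (then +1.1547 / +2.0000)
    (0,4) via x @ 0.4503  # hit
  → r_2 = 0.4503
beam 3: φ=180°, α=300°
  direction (0.5000, -0.8660); cell (1,4); t to first gridline: x 1.2200, y 0.4503 (then +2.0000 / +1.1547)
    (1,3) via y @ 0.4503
    (2,3) via x @ 1.2200  # hit
  → r_3 = 1.2200
beam 4: φ=270°, α=30°
  direction (0.8660, 0.5000); cell (1,4); t to first gridline: x 0.7044, y 1.2200 (then +1.1547 / +2.0000)
    (2,4) via x @ 0.7044
    (2,5) via y @ 1.2200  # hit
  → r_4 = 1.2200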